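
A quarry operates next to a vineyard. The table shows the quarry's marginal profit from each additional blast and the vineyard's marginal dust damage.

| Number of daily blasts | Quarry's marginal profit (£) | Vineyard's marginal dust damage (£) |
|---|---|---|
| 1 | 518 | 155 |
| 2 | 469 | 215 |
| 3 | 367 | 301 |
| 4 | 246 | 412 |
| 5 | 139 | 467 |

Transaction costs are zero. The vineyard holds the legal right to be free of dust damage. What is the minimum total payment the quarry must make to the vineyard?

Efficient level: marginal profit ≥ marginal dust damage through level 3, so k* = 3.
With the vineyard holding the right, the quarry must at least compensate total damage at k*: 155 + 215 + 301 = 671.

£671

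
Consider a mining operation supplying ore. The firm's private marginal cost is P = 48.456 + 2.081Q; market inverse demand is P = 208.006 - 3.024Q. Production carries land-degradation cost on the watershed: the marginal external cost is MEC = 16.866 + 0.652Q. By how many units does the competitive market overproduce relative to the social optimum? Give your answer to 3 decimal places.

6.469 units

Market equilibrium (private): 48.456 + 2.081Q = 208.006 - 3.024Q → Q_m = 31.2537.
Social marginal cost = private MC + MEC = 65.322 + 2.733Q.
Set SMC = demand: 65.322 + 2.733Q = 208.006 - 3.024Q → Q* = 24.7844.
Gap = |31.2537 − 24.7844| = 6.4693.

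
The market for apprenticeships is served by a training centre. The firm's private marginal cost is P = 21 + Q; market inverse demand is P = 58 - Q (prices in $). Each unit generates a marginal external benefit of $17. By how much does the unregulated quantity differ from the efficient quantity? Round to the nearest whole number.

Market equilibrium (private): 21 + Q = 58 - Q → Q_m = 18.5000.
Social marginal cost = private MC − MEB = 4 + Q.
Set SMC = demand: 4 + Q = 58 - Q → Q* = 27.0000.
Gap = |18.5000 − 27.0000| = 8.5000.

9 units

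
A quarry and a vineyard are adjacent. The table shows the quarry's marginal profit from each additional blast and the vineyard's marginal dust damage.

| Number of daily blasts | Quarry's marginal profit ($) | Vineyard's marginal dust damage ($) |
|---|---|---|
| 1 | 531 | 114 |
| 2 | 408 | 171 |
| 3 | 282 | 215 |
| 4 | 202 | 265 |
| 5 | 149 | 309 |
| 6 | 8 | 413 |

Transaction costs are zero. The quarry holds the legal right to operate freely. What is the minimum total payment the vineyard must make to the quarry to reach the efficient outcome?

Left alone the quarry would choose level 6 (marginal profit stays positive).
Efficient level: k* = 3 (marginal profit ≥ marginal dust damage through 3).
The vineyard must at least cover the quarry's forgone profit from cutting 6→3: 202 + 149 + 8 = 359.

$359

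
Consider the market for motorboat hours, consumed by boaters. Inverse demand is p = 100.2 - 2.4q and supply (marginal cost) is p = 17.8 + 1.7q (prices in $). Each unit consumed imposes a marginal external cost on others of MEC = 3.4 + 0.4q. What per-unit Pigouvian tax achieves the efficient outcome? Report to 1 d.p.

tax = $10.4 per unit

Social marginal benefit = demand − MEC = 96.8 - 2.8q.
Set SMB = MC: 96.8 - 2.8q = 17.8 + 1.7q → q* = 17.5556.
The Pigouvian tax equals MEC at q*: 3.4 + 0.4×17.5556 = 10.4222.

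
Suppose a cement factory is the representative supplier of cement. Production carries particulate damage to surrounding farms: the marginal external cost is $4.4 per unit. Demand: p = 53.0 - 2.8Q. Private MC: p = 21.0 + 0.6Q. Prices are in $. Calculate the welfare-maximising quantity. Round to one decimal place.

Q* = 8.1

Social marginal cost = private MC + MEC = 25.4 + 0.6Q.
Set SMC = demand: 25.4 + 0.6Q = 53.0 - 2.8Q → Q* = 8.1176.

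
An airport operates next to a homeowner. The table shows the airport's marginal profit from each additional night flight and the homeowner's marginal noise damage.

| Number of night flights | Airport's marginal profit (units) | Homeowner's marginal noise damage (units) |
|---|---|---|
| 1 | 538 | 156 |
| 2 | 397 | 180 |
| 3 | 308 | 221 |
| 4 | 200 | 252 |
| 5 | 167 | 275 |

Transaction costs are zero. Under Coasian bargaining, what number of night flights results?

Bargaining reaches the level where marginal profit last exceeds marginal noise damage.
That holds through level 3 (308 ≥ 221) but not at 4 (200 < 252).

3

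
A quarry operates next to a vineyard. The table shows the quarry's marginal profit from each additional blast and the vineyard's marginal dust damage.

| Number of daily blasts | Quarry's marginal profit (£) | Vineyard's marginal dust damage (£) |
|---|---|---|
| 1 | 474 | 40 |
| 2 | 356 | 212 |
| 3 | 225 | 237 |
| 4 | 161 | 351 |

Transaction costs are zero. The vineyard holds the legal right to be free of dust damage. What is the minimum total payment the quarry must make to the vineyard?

£252

Efficient level: marginal profit ≥ marginal dust damage through level 2, so k* = 2.
With the vineyard holding the right, the quarry must at least compensate total damage at k*: 40 + 212 = 252.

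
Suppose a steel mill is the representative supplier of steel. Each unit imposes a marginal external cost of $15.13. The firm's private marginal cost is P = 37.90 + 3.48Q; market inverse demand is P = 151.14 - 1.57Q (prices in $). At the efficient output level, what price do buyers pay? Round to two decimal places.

P = $120.64

Social marginal cost = private MC + MEC = 53.03 + 3.48Q.
Set SMC = demand: 53.03 + 3.48Q = 151.14 - 1.57Q → Q* = 19.4277.
Consumer price on the demand curve at Q*: 151.14 − 1.57×19.4277 = 120.6385.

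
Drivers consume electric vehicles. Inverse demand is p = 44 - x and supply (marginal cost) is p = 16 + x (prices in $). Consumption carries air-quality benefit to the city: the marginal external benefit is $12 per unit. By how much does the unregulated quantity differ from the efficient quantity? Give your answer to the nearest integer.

6 units

Market equilibrium (private): 16 + x = 44 - x → x_m = 14.0000.
Social marginal benefit = demand + MEB = 56 - x.
Set SMB = MC: 56 - x = 16 + x → x* = 20.0000.
Gap = |14.0000 − 20.0000| = 6.0000.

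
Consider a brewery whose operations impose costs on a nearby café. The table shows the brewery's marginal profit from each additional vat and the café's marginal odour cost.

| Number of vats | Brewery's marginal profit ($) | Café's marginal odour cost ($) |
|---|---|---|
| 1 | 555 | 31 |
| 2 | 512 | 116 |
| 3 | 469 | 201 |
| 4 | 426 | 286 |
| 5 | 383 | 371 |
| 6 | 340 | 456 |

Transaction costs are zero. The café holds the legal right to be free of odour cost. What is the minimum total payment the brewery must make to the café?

Efficient level: marginal profit ≥ marginal odour cost through level 5, so k* = 5.
With the café holding the right, the brewery must at least compensate total damage at k*: 31 + 116 + 201 + 286 + 371 = 1005.

$1005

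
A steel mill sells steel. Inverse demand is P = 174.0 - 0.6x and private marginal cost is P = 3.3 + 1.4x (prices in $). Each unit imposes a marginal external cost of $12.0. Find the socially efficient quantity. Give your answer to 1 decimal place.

Social marginal cost = private MC + MEC = 15.3 + 1.4x.
Set SMC = demand: 15.3 + 1.4x = 174.0 - 0.6x → x* = 79.3500.

x* = 79.4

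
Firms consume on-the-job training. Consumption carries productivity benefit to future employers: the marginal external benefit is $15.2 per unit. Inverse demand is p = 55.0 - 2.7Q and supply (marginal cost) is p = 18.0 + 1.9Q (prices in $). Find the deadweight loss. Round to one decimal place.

Market equilibrium (private): 18.0 + 1.9Q = 55.0 - 2.7Q → Q_m = 8.0435.
Social marginal benefit = demand + MEB = 70.2 - 2.7Q.
Set SMB = MC: 70.2 - 2.7Q = 18.0 + 1.9Q → Q* = 11.3478.
Between Q* and Q_m the wedge SMB − MC runs linearly from 0 to MEB(Q_m), so the loss is a triangle.
DWL = ½ × 3.3043 × 15.2000 = 25.1127.

DWL = $25.1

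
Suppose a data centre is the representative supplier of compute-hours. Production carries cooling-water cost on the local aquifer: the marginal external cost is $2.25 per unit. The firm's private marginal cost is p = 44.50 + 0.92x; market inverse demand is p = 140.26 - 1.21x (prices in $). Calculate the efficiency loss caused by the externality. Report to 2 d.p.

Market equilibrium (private): 44.50 + 0.92x = 140.26 - 1.21x → x_m = 44.9577.
Social marginal cost = private MC + MEC = 46.75 + 0.92x.
Set SMC = demand: 46.75 + 0.92x = 140.26 - 1.21x → x* = 43.9014.
Between x* and x_m the wedge SMC − demand runs linearly from 0 to MEC(x_m), so the loss is a triangle.
DWL = ½ × 1.0563 × 2.2500 = 1.1883.

DWL = $1.19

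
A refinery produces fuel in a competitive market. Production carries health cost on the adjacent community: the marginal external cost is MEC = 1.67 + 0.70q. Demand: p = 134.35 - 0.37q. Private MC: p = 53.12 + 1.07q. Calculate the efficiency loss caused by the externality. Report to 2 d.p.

DWL = 395.77

Market equilibrium (private): 53.12 + 1.07q = 134.35 - 0.37q → q_m = 56.4097.
Social marginal cost = private MC + MEC = 54.79 + 1.77q.
Set SMC = demand: 54.79 + 1.77q = 134.35 - 0.37q → q* = 37.1776.
Between q* and q_m the wedge SMC − demand runs linearly from 0 to MEC(q_m), so the loss is a triangle.
DWL = ½ × 19.2321 × 41.1568 = 395.7658.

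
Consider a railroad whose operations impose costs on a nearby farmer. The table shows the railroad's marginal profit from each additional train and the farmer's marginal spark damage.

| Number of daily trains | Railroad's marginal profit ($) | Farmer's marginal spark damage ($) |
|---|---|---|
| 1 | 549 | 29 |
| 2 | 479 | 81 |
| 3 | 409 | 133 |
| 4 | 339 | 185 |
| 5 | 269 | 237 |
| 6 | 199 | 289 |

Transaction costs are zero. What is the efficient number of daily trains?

5

Bargaining reaches the level where marginal profit last exceeds marginal spark damage.
That holds through level 5 (269 ≥ 237) but not at 6 (199 < 289).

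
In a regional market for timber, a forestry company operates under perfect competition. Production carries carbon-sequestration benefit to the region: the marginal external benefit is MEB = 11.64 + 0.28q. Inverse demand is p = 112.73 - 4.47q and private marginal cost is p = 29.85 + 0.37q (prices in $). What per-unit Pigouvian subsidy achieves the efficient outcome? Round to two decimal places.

Social marginal cost = private MC − MEB = 18.21 + 0.09q.
Set SMC = demand: 18.21 + 0.09q = 112.73 - 4.47q → q* = 20.7281.
The Pigouvian subsidy equals MEB at q*: 11.64 + 0.28×20.7281 = 17.4439.

subsidy = $17.44 per unit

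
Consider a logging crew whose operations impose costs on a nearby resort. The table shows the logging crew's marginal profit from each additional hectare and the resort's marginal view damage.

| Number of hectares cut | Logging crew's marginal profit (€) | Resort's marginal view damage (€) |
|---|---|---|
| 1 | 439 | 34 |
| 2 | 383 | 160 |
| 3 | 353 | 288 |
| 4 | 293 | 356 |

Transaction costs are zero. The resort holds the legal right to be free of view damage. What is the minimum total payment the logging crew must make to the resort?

€482

Efficient level: marginal profit ≥ marginal view damage through level 3, so k* = 3.
With the resort holding the right, the logging crew must at least compensate total damage at k*: 34 + 160 + 288 = 482.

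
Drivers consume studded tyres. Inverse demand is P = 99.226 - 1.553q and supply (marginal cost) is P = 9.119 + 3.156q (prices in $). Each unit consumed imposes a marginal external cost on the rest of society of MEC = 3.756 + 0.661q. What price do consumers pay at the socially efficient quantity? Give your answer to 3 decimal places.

Social marginal benefit = demand − MEC = 95.470 - 2.214q.
Set SMB = MC: 95.470 - 2.214q = 9.119 + 3.156q → q* = 16.0803.
Consumer price on the demand curve at q*: 99.226 − 1.553×16.0803 = 74.2533.

P = $74.253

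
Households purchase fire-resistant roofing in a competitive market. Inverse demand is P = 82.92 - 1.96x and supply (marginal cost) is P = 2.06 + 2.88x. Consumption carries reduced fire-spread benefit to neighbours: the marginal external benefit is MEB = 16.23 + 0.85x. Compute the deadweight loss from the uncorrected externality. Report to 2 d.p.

Market equilibrium (private): 2.06 + 2.88x = 82.92 - 1.96x → x_m = 16.7066.
Social marginal benefit = demand + MEB = 99.15 - 1.11x.
Set SMB = MC: 99.15 - 1.11x = 2.06 + 2.88x → x* = 24.3333.
The loss is the area between SMB and MC from x* to x_m; with linear curves that's a triangle of height MEB(x_m).
DWL = ½ × 7.6267 × 30.4306 = 116.0425.

DWL = 116.04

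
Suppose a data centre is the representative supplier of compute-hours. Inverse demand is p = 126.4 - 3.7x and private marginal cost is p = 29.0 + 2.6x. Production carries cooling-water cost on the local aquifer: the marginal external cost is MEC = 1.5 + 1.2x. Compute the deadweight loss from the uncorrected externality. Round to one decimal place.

DWL = 26.8

Market equilibrium (private): 29.0 + 2.6x = 126.4 - 3.7x → x_m = 15.4603.
Social marginal cost = private MC + MEC = 30.5 + 3.8x.
Set SMC = demand: 30.5 + 3.8x = 126.4 - 3.7x → x* = 12.7867.
The loss is the area between SMC and demand from x* to x_m; with linear curves that's a triangle of height MEC(x_m).
DWL = ½ × 2.6736 × 20.0524 = 26.8060.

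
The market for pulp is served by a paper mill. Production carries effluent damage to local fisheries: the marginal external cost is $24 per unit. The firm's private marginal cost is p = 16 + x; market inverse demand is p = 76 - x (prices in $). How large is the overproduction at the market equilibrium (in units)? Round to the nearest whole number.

Market equilibrium (private): 16 + x = 76 - x → x_m = 30.0000.
Social marginal cost = private MC + MEC = 40 + x.
Set SMC = demand: 40 + x = 76 - x → x* = 18.0000.
Gap = |30.0000 − 18.0000| = 12.0000.

12 units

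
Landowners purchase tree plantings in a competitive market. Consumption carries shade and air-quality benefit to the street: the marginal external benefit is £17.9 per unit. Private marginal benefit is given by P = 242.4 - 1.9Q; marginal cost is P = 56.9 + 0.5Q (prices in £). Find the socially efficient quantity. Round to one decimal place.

Social marginal benefit = demand + MEB = 260.3 - 1.9Q.
Set SMB = MC: 260.3 - 1.9Q = 56.9 + 0.5Q → Q* = 84.7500.

Q* = 84.8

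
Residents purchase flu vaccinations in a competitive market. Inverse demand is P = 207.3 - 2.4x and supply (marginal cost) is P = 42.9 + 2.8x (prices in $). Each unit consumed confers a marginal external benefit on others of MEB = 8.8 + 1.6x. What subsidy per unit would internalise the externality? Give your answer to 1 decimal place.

subsidy = $85.8 per unit

Social marginal benefit = demand + MEB = 216.1 - 0.8x.
Set SMB = MC: 216.1 - 0.8x = 42.9 + 2.8x → x* = 48.1111.
The Pigouvian subsidy equals MEB at x*: 8.8 + 1.6×48.1111 = 85.7778.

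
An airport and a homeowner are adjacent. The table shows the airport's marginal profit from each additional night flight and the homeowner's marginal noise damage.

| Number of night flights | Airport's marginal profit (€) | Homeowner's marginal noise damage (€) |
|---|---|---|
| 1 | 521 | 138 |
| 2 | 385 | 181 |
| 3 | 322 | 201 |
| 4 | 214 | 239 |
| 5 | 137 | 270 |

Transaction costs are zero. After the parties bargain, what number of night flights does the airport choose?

3

Bargaining reaches the level where marginal profit last exceeds marginal noise damage.
That holds through level 3 (322 ≥ 201) but not at 4 (214 < 239).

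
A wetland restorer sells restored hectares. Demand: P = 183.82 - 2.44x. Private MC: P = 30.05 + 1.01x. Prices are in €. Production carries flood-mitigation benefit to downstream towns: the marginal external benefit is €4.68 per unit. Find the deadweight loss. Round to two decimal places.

DWL = €3.17

Market equilibrium (private): 30.05 + 1.01x = 183.82 - 2.44x → x_m = 44.5710.
Social marginal cost = private MC − MEB = 25.37 + 1.01x.
Set SMC = demand: 25.37 + 1.01x = 183.82 - 2.44x → x* = 45.9275.
Height of the DWL triangle at x_m is demand(x_m) − SMC(x_m) = MEB(x_m) = 4.6800.
DWL = ½ × 1.3565 × 4.6800 = 3.1742.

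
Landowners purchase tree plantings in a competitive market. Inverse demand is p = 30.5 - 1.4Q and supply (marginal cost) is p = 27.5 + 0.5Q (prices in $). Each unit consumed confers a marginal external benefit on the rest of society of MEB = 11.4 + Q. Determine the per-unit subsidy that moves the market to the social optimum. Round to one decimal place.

subsidy = $27.4 per unit

Social marginal benefit = demand + MEB = 41.9 - 0.4Q.
Set SMB = MC: 41.9 - 0.4Q = 27.5 + 0.5Q → Q* = 16.0000.
The Pigouvian subsidy equals MEB at Q*: 11.4 + 1.0×16.0000 = 27.4000.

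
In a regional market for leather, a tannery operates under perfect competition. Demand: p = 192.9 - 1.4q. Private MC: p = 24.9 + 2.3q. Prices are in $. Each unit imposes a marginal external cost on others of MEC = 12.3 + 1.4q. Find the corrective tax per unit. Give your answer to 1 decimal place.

tax = $55.0 per unit

Social marginal cost = private MC + MEC = 37.2 + 3.7q.
Set SMC = demand: 37.2 + 3.7q = 192.9 - 1.4q → q* = 30.5294.
The Pigouvian tax equals MEC at q*: 12.3 + 1.4×30.5294 = 55.0412.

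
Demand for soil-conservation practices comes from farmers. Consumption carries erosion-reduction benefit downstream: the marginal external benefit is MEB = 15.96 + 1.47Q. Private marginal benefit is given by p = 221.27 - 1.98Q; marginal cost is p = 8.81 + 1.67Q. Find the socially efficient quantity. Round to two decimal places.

Social marginal benefit = demand + MEB = 237.23 - 0.51Q.
Set SMB = MC: 237.23 - 0.51Q = 8.81 + 1.67Q → Q* = 104.7798.

Q* = 104.78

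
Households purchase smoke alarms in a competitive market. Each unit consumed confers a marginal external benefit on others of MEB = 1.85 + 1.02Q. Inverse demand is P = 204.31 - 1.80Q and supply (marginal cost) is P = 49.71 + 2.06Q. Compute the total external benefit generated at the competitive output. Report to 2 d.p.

892.21

Market equilibrium (private): 49.71 + 2.06Q = 204.31 - 1.80Q → Q_m = 40.0518.
Total external benefit = ∫₀^{Q_m} (1.85 + 1.02Q) dQ = 1.85×40.0518 + ½×1.02×40.0518² = 892.2106.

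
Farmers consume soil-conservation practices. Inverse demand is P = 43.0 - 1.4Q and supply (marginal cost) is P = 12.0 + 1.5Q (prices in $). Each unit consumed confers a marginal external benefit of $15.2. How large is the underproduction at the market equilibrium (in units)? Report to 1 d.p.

Market equilibrium (private): 12.0 + 1.5Q = 43.0 - 1.4Q → Q_m = 10.6897.
Social marginal benefit = demand + MEB = 58.2 - 1.4Q.
Set SMB = MC: 58.2 - 1.4Q = 12.0 + 1.5Q → Q* = 15.9310.
Gap = |10.6897 − 15.9310| = 5.2413.

5.2 units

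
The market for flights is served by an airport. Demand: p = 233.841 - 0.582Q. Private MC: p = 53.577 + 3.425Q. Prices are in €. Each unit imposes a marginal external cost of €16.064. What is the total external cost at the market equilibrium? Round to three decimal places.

€722.676

Market equilibrium (private): 53.577 + 3.425Q = 233.841 - 0.582Q → Q_m = 44.9873.
Total external cost = MEC × Q_m = 16.064 × 44.9873 = 722.6760.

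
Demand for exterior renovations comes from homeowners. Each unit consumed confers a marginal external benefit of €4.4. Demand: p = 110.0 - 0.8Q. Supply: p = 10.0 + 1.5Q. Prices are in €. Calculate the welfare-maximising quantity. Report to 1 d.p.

Social marginal benefit = demand + MEB = 114.4 - 0.8Q.
Set SMB = MC: 114.4 - 0.8Q = 10.0 + 1.5Q → Q* = 45.3913.

Q* = 45.4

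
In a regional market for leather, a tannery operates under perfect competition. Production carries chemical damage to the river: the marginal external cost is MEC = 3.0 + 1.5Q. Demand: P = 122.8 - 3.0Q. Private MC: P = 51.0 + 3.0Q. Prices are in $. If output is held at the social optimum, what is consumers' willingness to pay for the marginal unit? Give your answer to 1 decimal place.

P = $95.3

Social marginal cost = private MC + MEC = 54.0 + 4.5Q.
Set SMC = demand: 54.0 + 4.5Q = 122.8 - 3.0Q → Q* = 9.1733.
Consumer price on the demand curve at Q*: 122.8 − 3.0×9.1733 = 95.2801.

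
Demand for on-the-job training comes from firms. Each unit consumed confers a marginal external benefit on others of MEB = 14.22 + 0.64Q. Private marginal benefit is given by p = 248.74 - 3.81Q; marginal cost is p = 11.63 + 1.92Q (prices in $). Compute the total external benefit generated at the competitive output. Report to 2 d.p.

Market equilibrium (private): 11.63 + 1.92Q = 248.74 - 3.81Q → Q_m = 41.3805.
Total external benefit = ∫₀^{Q_m} (14.22 + 0.64Q) dQ = 14.22×41.3805 + ½×0.64×41.3805² = 1136.3814.

$1136.38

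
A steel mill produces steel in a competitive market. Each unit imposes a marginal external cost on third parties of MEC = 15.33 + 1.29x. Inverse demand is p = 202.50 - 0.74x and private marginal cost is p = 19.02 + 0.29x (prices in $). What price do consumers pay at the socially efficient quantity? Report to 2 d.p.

P = $148.87

Social marginal cost = private MC + MEC = 34.35 + 1.58x.
Set SMC = demand: 34.35 + 1.58x = 202.50 - 0.74x → x* = 72.4784.
Consumer price on the demand curve at x*: 202.50 − 0.74×72.4784 = 148.8660.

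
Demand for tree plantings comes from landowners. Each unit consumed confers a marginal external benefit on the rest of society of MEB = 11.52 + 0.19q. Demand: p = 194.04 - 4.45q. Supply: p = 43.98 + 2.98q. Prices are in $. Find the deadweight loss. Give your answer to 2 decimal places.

Market equilibrium (private): 43.98 + 2.98q = 194.04 - 4.45q → q_m = 20.1965.
Social marginal benefit = demand + MEB = 205.56 - 4.26q.
Set SMB = MC: 205.56 - 4.26q = 43.98 + 2.98q → q* = 22.3177.
Between q* and q_m the wedge SMB − MC runs linearly from 0 to MEB(q_m), so the loss is a triangle.
DWL = ½ × 2.1212 × 15.3573 = 16.2880.

DWL = $16.29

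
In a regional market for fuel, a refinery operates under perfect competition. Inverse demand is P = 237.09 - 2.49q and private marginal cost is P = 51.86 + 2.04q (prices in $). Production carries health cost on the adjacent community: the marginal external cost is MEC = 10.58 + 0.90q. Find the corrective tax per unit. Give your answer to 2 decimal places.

tax = $39.53 per unit

Social marginal cost = private MC + MEC = 62.44 + 2.94q.
Set SMC = demand: 62.44 + 2.94q = 237.09 - 2.49q → q* = 32.1639.
The Pigouvian tax equals MEC at q*: 10.58 + 0.90×32.1639 = 39.5275.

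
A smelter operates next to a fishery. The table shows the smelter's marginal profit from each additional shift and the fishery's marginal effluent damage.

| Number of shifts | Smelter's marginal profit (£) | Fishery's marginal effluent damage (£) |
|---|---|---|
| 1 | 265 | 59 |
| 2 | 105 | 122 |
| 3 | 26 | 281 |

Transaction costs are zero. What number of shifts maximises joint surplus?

1

Bargaining reaches the level where marginal profit last exceeds marginal effluent damage.
That holds through level 1 (265 ≥ 59) but not at 2 (105 < 122).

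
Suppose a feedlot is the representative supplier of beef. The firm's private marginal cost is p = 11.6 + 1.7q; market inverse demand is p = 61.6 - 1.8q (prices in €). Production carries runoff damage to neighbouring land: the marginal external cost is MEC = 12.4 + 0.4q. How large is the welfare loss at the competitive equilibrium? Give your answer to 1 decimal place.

DWL = €42.1

Market equilibrium (private): 11.6 + 1.7q = 61.6 - 1.8q → q_m = 14.2857.
Social marginal cost = private MC + MEC = 24.0 + 2.1q.
Set SMC = demand: 24.0 + 2.1q = 61.6 - 1.8q → q* = 9.6410.
The loss is the area between SMC and demand from q* to q_m; with linear curves that's a triangle of height MEC(q_m).
DWL = ½ × 4.6447 × 18.1143 = 42.0677.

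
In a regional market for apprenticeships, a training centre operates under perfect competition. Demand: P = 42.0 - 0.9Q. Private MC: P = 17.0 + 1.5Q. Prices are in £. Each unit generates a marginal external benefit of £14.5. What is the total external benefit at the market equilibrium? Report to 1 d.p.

Market equilibrium (private): 17.0 + 1.5Q = 42.0 - 0.9Q → Q_m = 10.4167.
Total external benefit = MEB × Q_m = 14.5 × 10.4167 = 151.0422.

£151.0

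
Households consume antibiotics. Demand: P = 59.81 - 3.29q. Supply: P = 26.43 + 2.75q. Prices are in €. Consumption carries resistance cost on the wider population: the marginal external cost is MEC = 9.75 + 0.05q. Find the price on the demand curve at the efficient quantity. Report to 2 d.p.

P = €47.04

Social marginal benefit = demand − MEC = 50.06 - 3.34q.
Set SMB = MC: 50.06 - 3.34q = 26.43 + 2.75q → q* = 3.8801.
Consumer price on the demand curve at q*: 59.81 − 3.29×3.8801 = 47.0445.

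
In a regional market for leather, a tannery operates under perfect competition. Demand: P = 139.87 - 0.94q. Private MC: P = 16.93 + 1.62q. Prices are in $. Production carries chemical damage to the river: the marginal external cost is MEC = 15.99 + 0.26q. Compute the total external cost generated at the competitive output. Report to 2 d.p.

$1067.71

Market equilibrium (private): 16.93 + 1.62q = 139.87 - 0.94q → q_m = 48.0234.
Total external cost = ∫₀^{q_m} (15.99 + 0.26q) dq = 15.99×48.0234 + ½×0.26×48.0234² = 1067.7063.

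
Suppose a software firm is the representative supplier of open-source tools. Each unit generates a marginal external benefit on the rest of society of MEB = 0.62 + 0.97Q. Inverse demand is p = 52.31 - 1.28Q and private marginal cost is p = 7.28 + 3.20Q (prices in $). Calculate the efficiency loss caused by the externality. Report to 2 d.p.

Market equilibrium (private): 7.28 + 3.20Q = 52.31 - 1.28Q → Q_m = 10.0513.
Social marginal cost = private MC − MEB = 6.66 + 2.23Q.
Set SMC = demand: 6.66 + 2.23Q = 52.31 - 1.28Q → Q* = 13.0057.
The loss is the area between SMC and demand from Q* to Q_m; with linear curves that's a triangle of height MEB(Q_m).
DWL = ½ × 2.9544 × 10.3698 = 15.3183.

DWL = $15.32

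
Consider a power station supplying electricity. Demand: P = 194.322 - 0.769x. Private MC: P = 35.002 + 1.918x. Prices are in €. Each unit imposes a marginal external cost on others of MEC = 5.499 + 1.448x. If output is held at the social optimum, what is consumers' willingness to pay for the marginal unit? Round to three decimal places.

P = €165.715

Social marginal cost = private MC + MEC = 40.501 + 3.366x.
Set SMC = demand: 40.501 + 3.366x = 194.322 - 0.769x → x* = 37.1998.
Consumer price on the demand curve at x*: 194.322 − 0.769×37.1998 = 165.7154.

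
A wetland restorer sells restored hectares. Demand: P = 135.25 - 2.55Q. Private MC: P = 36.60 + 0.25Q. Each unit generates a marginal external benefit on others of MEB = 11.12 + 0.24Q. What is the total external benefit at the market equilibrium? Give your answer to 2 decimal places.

Market equilibrium (private): 36.60 + 0.25Q = 135.25 - 2.55Q → Q_m = 35.2321.
Total external benefit = ∫₀^{Q_m} (11.12 + 0.24Q) dQ = 11.12×35.2321 + ½×0.24×35.2321² = 540.7371.

540.74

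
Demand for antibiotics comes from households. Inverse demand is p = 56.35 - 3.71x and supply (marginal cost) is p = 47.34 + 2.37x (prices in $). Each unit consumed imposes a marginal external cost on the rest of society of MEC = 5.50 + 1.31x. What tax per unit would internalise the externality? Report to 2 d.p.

tax = $6.12 per unit

Social marginal benefit = demand − MEC = 50.85 - 5.02x.
Set SMB = MC: 50.85 - 5.02x = 47.34 + 2.37x → x* = 0.4750.
The Pigouvian tax equals MEC at x*: 5.50 + 1.31×0.4750 = 6.1223.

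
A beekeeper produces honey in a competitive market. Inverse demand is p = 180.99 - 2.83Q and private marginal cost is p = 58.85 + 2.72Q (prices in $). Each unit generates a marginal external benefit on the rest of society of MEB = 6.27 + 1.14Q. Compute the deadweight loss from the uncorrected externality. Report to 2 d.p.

Market equilibrium (private): 58.85 + 2.72Q = 180.99 - 2.83Q → Q_m = 22.0072.
Social marginal cost = private MC − MEB = 52.58 + 1.58Q.
Set SMC = demand: 52.58 + 1.58Q = 180.99 - 2.83Q → Q* = 29.1179.
The loss is the area between SMC and demand from Q* to Q_m; with linear curves that's a triangle of height MEB(Q_m).
DWL = ½ × 7.1107 × 31.3582 = 111.4894.

DWL = $111.49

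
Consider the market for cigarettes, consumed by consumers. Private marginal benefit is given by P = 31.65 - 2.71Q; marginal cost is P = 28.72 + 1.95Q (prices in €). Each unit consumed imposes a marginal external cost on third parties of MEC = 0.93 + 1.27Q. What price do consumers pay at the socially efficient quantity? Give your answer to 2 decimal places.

Social marginal benefit = demand − MEC = 30.72 - 3.98Q.
Set SMB = MC: 30.72 - 3.98Q = 28.72 + 1.95Q → Q* = 0.3373.
Consumer price on the demand curve at Q*: 31.65 − 2.71×0.3373 = 30.7359.

P = €30.74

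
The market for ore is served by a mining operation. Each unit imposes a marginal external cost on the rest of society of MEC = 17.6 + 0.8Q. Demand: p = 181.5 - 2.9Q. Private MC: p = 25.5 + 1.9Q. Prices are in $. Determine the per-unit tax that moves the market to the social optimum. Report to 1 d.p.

tax = $37.4 per unit

Social marginal cost = private MC + MEC = 43.1 + 2.7Q.
Set SMC = demand: 43.1 + 2.7Q = 181.5 - 2.9Q → Q* = 24.7143.
The Pigouvian tax equals MEC at Q*: 17.6 + 0.8×24.7143 = 37.3714.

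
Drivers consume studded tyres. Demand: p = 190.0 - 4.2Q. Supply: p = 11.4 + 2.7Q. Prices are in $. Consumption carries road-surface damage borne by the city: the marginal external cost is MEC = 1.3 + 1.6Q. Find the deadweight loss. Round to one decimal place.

Market equilibrium (private): 11.4 + 2.7Q = 190.0 - 4.2Q → Q_m = 25.8841.
Social marginal benefit = demand − MEC = 188.7 - 5.8Q.
Set SMB = MC: 188.7 - 5.8Q = 11.4 + 2.7Q → Q* = 20.8588.
The loss is the area between SMB and MC from Q* to Q_m; with linear curves that's a triangle of height MEC(Q_m).
DWL = ½ × 5.0253 × 42.7145 = 107.3266.

DWL = $107.3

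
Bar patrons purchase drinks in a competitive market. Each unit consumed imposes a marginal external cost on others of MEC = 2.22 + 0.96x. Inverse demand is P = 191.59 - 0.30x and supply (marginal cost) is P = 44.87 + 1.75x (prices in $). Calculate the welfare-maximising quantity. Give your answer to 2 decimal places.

Social marginal benefit = demand − MEC = 189.37 - 1.26x.
Set SMB = MC: 189.37 - 1.26x = 44.87 + 1.75x → x* = 48.0066.

x* = 48.01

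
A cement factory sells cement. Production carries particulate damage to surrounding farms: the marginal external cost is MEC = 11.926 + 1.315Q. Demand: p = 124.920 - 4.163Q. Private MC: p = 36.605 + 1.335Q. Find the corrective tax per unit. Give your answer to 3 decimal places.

tax = 26.670 per unit

Social marginal cost = private MC + MEC = 48.531 + 2.650Q.
Set SMC = demand: 48.531 + 2.650Q = 124.920 - 4.163Q → Q* = 11.2122.
The Pigouvian tax equals MEC at Q*: 11.926 + 1.315×11.2122 = 26.6700.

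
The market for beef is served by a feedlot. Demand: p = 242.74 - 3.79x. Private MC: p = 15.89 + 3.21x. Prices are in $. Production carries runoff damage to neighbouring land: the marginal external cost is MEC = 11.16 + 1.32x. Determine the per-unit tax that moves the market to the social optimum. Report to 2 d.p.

tax = $45.38 per unit

Social marginal cost = private MC + MEC = 27.05 + 4.53x.
Set SMC = demand: 27.05 + 4.53x = 242.74 - 3.79x → x* = 25.9243.
The Pigouvian tax equals MEC at x*: 11.16 + 1.32×25.9243 = 45.3801.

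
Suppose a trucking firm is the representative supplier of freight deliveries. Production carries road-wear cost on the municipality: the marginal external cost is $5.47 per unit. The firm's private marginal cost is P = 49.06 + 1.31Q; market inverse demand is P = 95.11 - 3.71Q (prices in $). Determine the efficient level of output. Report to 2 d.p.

Q* = 8.08

Social marginal cost = private MC + MEC = 54.53 + 1.31Q.
Set SMC = demand: 54.53 + 1.31Q = 95.11 - 3.71Q → Q* = 8.0837.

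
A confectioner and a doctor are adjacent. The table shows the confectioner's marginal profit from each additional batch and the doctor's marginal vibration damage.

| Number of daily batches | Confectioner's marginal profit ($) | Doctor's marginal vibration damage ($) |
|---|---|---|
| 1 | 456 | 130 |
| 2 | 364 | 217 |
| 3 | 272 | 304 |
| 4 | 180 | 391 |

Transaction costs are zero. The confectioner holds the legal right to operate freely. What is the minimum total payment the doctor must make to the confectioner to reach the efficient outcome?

$452

Left alone the confectioner would choose level 4 (marginal profit stays positive).
Efficient level: k* = 2 (marginal profit ≥ marginal vibration damage through 2).
The doctor must at least cover the confectioner's forgone profit from cutting 4→2: 272 + 180 = 452.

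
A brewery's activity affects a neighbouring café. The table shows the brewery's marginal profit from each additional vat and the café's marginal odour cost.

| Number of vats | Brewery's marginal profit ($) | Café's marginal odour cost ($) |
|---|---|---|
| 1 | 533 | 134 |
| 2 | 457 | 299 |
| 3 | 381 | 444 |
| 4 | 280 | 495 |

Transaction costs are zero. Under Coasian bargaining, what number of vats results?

2

Bargaining reaches the level where marginal profit last exceeds marginal odour cost.
That holds through level 2 (457 ≥ 299) but not at 3 (381 < 444).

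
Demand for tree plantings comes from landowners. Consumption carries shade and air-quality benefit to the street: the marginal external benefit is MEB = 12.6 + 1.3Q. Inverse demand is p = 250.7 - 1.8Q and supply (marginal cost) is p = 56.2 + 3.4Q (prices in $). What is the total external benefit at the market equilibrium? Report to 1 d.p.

Market equilibrium (private): 56.2 + 3.4Q = 250.7 - 1.8Q → Q_m = 37.4038.
Total external benefit = ∫₀^{Q_m} (12.6 + 1.3Q) dQ = 12.6×37.4038 + ½×1.3×37.4038² = 1380.6666.

$1380.7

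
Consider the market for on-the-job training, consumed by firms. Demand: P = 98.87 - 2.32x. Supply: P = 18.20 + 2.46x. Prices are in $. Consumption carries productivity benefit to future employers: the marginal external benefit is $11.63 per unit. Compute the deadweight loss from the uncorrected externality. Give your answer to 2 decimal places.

DWL = $14.15

Market equilibrium (private): 18.20 + 2.46x = 98.87 - 2.32x → x_m = 16.8766.
Social marginal benefit = demand + MEB = 110.50 - 2.32x.
Set SMB = MC: 110.50 - 2.32x = 18.20 + 2.46x → x* = 19.3096.
Height of the DWL triangle at x_m is SMB(x_m) − MC(x_m) = MEB(x_m) = 11.6300.
DWL = ½ × 2.4330 × 11.6300 = 14.1479.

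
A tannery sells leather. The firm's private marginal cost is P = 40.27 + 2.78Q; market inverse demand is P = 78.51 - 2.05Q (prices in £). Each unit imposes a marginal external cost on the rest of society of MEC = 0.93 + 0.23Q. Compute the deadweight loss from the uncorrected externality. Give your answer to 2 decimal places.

Market equilibrium (private): 40.27 + 2.78Q = 78.51 - 2.05Q → Q_m = 7.9172.
Social marginal cost = private MC + MEC = 41.20 + 3.01Q.
Set SMC = demand: 41.20 + 3.01Q = 78.51 - 2.05Q → Q* = 7.3735.
Between Q* and Q_m the wedge SMC − demand runs linearly from 0 to MEC(Q_m), so the loss is a triangle.
DWL = ½ × 0.5437 × 2.7510 = 0.7479.

DWL = £0.75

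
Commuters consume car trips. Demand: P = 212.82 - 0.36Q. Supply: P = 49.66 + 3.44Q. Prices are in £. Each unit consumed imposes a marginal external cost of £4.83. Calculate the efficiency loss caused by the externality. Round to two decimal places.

Market equilibrium (private): 49.66 + 3.44Q = 212.82 - 0.36Q → Q_m = 42.9368.
Social marginal benefit = demand − MEC = 207.99 - 0.36Q.
Set SMB = MC: 207.99 - 0.36Q = 49.66 + 3.44Q → Q* = 41.6658.
Height of the DWL triangle at Q_m is MC(Q_m) − SMB(Q_m) = MEC(Q_m) = 4.8300.
DWL = ½ × 1.2710 × 4.8300 = 3.0695.

DWL = £3.07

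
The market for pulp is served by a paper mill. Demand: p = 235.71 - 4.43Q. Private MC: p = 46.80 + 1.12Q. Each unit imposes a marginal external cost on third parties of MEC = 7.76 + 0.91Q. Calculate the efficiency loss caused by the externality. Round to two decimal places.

DWL = 116.13

Market equilibrium (private): 46.80 + 1.12Q = 235.71 - 4.43Q → Q_m = 34.0378.
Social marginal cost = private MC + MEC = 54.56 + 2.03Q.
Set SMC = demand: 54.56 + 2.03Q = 235.71 - 4.43Q → Q* = 28.0418.
Height of the DWL triangle at Q_m is SMC(Q_m) − demand(Q_m) = MEC(Q_m) = 38.7344.
DWL = ½ × 5.9960 × 38.7344 = 116.1257.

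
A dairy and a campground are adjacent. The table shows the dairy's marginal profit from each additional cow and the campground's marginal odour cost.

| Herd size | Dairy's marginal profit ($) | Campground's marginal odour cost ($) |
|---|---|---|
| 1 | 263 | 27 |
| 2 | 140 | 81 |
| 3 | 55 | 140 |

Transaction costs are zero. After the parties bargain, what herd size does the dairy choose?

2

Bargaining reaches the level where marginal profit last exceeds marginal odour cost.
That holds through level 2 (140 ≥ 81) but not at 3 (55 < 140).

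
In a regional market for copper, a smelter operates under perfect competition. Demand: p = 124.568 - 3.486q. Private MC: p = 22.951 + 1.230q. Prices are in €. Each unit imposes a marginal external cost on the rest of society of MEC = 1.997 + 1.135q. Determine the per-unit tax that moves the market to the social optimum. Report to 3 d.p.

Social marginal cost = private MC + MEC = 24.948 + 2.365q.
Set SMC = demand: 24.948 + 2.365q = 124.568 - 3.486q → q* = 17.0261.
The Pigouvian tax equals MEC at q*: 1.997 + 1.135×17.0261 = 21.3216.

tax = €21.322 per unit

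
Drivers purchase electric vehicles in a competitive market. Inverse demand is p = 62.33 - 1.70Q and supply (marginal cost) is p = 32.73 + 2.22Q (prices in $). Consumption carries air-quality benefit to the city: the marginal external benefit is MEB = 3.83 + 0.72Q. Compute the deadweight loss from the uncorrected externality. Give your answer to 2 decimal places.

Market equilibrium (private): 32.73 + 2.22Q = 62.33 - 1.70Q → Q_m = 7.5510.
Social marginal benefit = demand + MEB = 66.16 - 0.98Q.
Set SMB = MC: 66.16 - 0.98Q = 32.73 + 2.22Q → Q* = 10.4469.
Between Q* and Q_m the wedge SMB − MC runs linearly from 0 to MEB(Q_m), so the loss is a triangle.
DWL = ½ × 2.8959 × 9.2667 = 13.4177.

DWL = $13.42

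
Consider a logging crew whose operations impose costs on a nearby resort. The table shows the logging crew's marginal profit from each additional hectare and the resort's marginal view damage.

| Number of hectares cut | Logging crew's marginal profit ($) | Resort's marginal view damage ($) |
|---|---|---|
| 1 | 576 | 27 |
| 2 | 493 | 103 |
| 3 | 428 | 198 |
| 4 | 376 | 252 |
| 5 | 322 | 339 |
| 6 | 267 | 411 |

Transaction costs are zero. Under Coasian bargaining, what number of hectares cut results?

Bargaining reaches the level where marginal profit last exceeds marginal view damage.
That holds through level 4 (376 ≥ 252) but not at 5 (322 < 339).

4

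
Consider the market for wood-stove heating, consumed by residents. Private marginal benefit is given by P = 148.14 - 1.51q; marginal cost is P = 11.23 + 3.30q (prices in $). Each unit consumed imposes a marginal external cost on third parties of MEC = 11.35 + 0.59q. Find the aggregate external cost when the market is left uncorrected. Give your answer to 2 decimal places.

$562.06

Market equilibrium (private): 11.23 + 3.30q = 148.14 - 1.51q → q_m = 28.4636.
Total external cost = ∫₀^{q_m} (11.35 + 0.59q) dq = 11.35×28.4636 + ½×0.59×28.4636² = 562.0639.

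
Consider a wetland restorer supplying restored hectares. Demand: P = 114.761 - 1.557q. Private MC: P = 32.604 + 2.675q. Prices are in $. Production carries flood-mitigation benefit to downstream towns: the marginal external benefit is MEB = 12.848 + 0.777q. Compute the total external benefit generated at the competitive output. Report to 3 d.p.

Market equilibrium (private): 32.604 + 2.675q = 114.761 - 1.557q → q_m = 19.4133.
Total external benefit = ∫₀^{q_m} (12.848 + 0.777q) dq = 12.848×19.4133 + ½×0.777×19.4133² = 395.8385.

$395.838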